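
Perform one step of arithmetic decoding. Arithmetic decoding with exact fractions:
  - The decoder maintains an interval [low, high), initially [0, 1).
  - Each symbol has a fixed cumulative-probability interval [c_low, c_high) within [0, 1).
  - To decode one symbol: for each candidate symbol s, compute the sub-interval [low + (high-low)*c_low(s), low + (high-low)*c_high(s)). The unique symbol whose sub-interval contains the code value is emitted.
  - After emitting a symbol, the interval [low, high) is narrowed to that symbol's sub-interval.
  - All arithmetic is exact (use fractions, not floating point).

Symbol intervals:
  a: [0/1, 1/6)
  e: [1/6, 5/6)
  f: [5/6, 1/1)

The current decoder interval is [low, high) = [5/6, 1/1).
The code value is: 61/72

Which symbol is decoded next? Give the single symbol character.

Answer: a

Derivation:
Interval width = high − low = 1/1 − 5/6 = 1/6
Scaled code = (code − low) / width = (61/72 − 5/6) / 1/6 = 1/12
  a: [0/1, 1/6) ← scaled code falls here ✓
  e: [1/6, 5/6) 
  f: [5/6, 1/1) 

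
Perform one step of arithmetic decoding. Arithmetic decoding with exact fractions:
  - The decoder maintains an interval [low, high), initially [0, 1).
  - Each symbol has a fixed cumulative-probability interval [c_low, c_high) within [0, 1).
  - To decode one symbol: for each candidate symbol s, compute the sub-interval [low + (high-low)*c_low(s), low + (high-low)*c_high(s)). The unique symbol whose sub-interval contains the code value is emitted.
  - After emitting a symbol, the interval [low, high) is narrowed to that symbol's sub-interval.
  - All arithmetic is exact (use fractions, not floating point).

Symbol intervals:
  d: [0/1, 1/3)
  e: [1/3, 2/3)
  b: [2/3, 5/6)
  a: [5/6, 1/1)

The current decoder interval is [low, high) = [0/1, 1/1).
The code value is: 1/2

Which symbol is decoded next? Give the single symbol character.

Interval width = high − low = 1/1 − 0/1 = 1/1
Scaled code = (code − low) / width = (1/2 − 0/1) / 1/1 = 1/2
  d: [0/1, 1/3) 
  e: [1/3, 2/3) ← scaled code falls here ✓
  b: [2/3, 5/6) 
  a: [5/6, 1/1) 

Answer: e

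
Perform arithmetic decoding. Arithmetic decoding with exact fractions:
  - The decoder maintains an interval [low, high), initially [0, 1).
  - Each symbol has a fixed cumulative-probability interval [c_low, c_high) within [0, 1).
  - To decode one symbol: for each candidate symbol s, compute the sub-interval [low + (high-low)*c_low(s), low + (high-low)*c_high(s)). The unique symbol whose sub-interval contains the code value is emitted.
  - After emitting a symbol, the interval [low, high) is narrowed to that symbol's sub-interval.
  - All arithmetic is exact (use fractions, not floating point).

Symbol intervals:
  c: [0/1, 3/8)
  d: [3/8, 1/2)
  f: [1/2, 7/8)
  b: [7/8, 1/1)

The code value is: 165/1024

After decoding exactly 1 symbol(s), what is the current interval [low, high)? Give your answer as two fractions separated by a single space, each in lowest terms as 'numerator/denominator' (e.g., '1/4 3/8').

Step 1: interval [0/1, 1/1), width = 1/1 - 0/1 = 1/1
  'c': [0/1 + 1/1*0/1, 0/1 + 1/1*3/8) = [0/1, 3/8) <- contains code 165/1024
  'd': [0/1 + 1/1*3/8, 0/1 + 1/1*1/2) = [3/8, 1/2)
  'f': [0/1 + 1/1*1/2, 0/1 + 1/1*7/8) = [1/2, 7/8)
  'b': [0/1 + 1/1*7/8, 0/1 + 1/1*1/1) = [7/8, 1/1)
  emit 'c', narrow to [0/1, 3/8)

Answer: 0/1 3/8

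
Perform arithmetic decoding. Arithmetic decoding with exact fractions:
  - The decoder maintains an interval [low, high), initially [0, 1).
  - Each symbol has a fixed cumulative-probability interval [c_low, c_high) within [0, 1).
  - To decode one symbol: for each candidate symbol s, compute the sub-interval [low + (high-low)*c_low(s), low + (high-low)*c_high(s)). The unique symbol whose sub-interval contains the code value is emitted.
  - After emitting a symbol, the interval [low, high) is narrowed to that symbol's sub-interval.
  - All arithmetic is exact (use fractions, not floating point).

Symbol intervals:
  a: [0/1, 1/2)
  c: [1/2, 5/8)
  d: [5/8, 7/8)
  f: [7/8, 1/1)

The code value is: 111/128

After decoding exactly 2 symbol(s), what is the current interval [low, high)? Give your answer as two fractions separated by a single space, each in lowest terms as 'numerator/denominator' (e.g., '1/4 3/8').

Answer: 27/32 7/8

Derivation:
Step 1: interval [0/1, 1/1), width = 1/1 - 0/1 = 1/1
  'a': [0/1 + 1/1*0/1, 0/1 + 1/1*1/2) = [0/1, 1/2)
  'c': [0/1 + 1/1*1/2, 0/1 + 1/1*5/8) = [1/2, 5/8)
  'd': [0/1 + 1/1*5/8, 0/1 + 1/1*7/8) = [5/8, 7/8) <- contains code 111/128
  'f': [0/1 + 1/1*7/8, 0/1 + 1/1*1/1) = [7/8, 1/1)
  emit 'd', narrow to [5/8, 7/8)
Step 2: interval [5/8, 7/8), width = 7/8 - 5/8 = 1/4
  'a': [5/8 + 1/4*0/1, 5/8 + 1/4*1/2) = [5/8, 3/4)
  'c': [5/8 + 1/4*1/2, 5/8 + 1/4*5/8) = [3/4, 25/32)
  'd': [5/8 + 1/4*5/8, 5/8 + 1/4*7/8) = [25/32, 27/32)
  'f': [5/8 + 1/4*7/8, 5/8 + 1/4*1/1) = [27/32, 7/8) <- contains code 111/128
  emit 'f', narrow to [27/32, 7/8)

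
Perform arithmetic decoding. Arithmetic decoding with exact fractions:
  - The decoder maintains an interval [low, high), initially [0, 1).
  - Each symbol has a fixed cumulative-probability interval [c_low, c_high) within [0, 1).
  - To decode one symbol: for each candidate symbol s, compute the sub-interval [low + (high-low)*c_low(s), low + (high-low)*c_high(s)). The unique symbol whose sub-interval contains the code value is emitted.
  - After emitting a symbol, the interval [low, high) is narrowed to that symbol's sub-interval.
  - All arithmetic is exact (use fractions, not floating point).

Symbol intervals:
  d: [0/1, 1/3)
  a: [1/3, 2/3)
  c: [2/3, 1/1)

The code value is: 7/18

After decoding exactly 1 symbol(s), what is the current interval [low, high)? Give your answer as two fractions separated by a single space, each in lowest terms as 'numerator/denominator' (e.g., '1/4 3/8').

Step 1: interval [0/1, 1/1), width = 1/1 - 0/1 = 1/1
  'd': [0/1 + 1/1*0/1, 0/1 + 1/1*1/3) = [0/1, 1/3)
  'a': [0/1 + 1/1*1/3, 0/1 + 1/1*2/3) = [1/3, 2/3) <- contains code 7/18
  'c': [0/1 + 1/1*2/3, 0/1 + 1/1*1/1) = [2/3, 1/1)
  emit 'a', narrow to [1/3, 2/3)

Answer: 1/3 2/3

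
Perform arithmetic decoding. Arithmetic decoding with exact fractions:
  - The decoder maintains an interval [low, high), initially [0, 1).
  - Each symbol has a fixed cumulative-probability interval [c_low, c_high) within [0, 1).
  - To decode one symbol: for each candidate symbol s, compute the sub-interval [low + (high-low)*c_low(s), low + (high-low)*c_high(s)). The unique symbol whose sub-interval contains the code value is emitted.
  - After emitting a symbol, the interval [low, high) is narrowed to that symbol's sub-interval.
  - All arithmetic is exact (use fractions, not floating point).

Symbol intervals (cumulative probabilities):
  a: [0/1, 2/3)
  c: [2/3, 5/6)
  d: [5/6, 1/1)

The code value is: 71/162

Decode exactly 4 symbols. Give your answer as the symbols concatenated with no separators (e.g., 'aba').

Answer: aadd

Derivation:
Step 1: interval [0/1, 1/1), width = 1/1 - 0/1 = 1/1
  'a': [0/1 + 1/1*0/1, 0/1 + 1/1*2/3) = [0/1, 2/3) <- contains code 71/162
  'c': [0/1 + 1/1*2/3, 0/1 + 1/1*5/6) = [2/3, 5/6)
  'd': [0/1 + 1/1*5/6, 0/1 + 1/1*1/1) = [5/6, 1/1)
  emit 'a', narrow to [0/1, 2/3)
Step 2: interval [0/1, 2/3), width = 2/3 - 0/1 = 2/3
  'a': [0/1 + 2/3*0/1, 0/1 + 2/3*2/3) = [0/1, 4/9) <- contains code 71/162
  'c': [0/1 + 2/3*2/3, 0/1 + 2/3*5/6) = [4/9, 5/9)
  'd': [0/1 + 2/3*5/6, 0/1 + 2/3*1/1) = [5/9, 2/3)
  emit 'a', narrow to [0/1, 4/9)
Step 3: interval [0/1, 4/9), width = 4/9 - 0/1 = 4/9
  'a': [0/1 + 4/9*0/1, 0/1 + 4/9*2/3) = [0/1, 8/27)
  'c': [0/1 + 4/9*2/3, 0/1 + 4/9*5/6) = [8/27, 10/27)
  'd': [0/1 + 4/9*5/6, 0/1 + 4/9*1/1) = [10/27, 4/9) <- contains code 71/162
  emit 'd', narrow to [10/27, 4/9)
Step 4: interval [10/27, 4/9), width = 4/9 - 10/27 = 2/27
  'a': [10/27 + 2/27*0/1, 10/27 + 2/27*2/3) = [10/27, 34/81)
  'c': [10/27 + 2/27*2/3, 10/27 + 2/27*5/6) = [34/81, 35/81)
  'd': [10/27 + 2/27*5/6, 10/27 + 2/27*1/1) = [35/81, 4/9) <- contains code 71/162
  emit 'd', narrow to [35/81, 4/9)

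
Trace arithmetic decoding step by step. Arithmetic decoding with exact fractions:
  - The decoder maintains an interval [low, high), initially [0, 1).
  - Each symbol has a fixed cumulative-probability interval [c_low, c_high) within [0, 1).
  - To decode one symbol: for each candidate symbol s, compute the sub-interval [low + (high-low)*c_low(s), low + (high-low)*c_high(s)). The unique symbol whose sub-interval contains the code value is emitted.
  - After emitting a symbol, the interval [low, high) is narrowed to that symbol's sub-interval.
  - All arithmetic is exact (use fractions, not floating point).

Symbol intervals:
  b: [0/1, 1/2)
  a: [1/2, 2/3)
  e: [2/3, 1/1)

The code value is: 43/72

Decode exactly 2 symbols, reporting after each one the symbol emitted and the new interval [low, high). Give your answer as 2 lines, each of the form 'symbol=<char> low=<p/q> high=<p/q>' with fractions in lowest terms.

Answer: symbol=a low=1/2 high=2/3
symbol=a low=7/12 high=11/18

Derivation:
Step 1: interval [0/1, 1/1), width = 1/1 - 0/1 = 1/1
  'b': [0/1 + 1/1*0/1, 0/1 + 1/1*1/2) = [0/1, 1/2)
  'a': [0/1 + 1/1*1/2, 0/1 + 1/1*2/3) = [1/2, 2/3) <- contains code 43/72
  'e': [0/1 + 1/1*2/3, 0/1 + 1/1*1/1) = [2/3, 1/1)
  emit 'a', narrow to [1/2, 2/3)
Step 2: interval [1/2, 2/3), width = 2/3 - 1/2 = 1/6
  'b': [1/2 + 1/6*0/1, 1/2 + 1/6*1/2) = [1/2, 7/12)
  'a': [1/2 + 1/6*1/2, 1/2 + 1/6*2/3) = [7/12, 11/18) <- contains code 43/72
  'e': [1/2 + 1/6*2/3, 1/2 + 1/6*1/1) = [11/18, 2/3)
  emit 'a', narrow to [7/12, 11/18)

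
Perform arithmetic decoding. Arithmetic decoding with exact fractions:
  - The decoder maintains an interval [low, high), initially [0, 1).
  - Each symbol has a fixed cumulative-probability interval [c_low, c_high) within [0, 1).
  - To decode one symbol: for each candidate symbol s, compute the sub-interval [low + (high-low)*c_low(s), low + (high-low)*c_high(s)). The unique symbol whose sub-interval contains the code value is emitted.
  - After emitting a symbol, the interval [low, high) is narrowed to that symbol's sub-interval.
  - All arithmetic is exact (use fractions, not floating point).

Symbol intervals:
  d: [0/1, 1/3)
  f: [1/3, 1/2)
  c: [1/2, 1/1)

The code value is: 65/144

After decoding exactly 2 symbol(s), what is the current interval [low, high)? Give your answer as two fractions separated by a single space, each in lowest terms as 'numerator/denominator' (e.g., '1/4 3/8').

Answer: 5/12 1/2

Derivation:
Step 1: interval [0/1, 1/1), width = 1/1 - 0/1 = 1/1
  'd': [0/1 + 1/1*0/1, 0/1 + 1/1*1/3) = [0/1, 1/3)
  'f': [0/1 + 1/1*1/3, 0/1 + 1/1*1/2) = [1/3, 1/2) <- contains code 65/144
  'c': [0/1 + 1/1*1/2, 0/1 + 1/1*1/1) = [1/2, 1/1)
  emit 'f', narrow to [1/3, 1/2)
Step 2: interval [1/3, 1/2), width = 1/2 - 1/3 = 1/6
  'd': [1/3 + 1/6*0/1, 1/3 + 1/6*1/3) = [1/3, 7/18)
  'f': [1/3 + 1/6*1/3, 1/3 + 1/6*1/2) = [7/18, 5/12)
  'c': [1/3 + 1/6*1/2, 1/3 + 1/6*1/1) = [5/12, 1/2) <- contains code 65/144
  emit 'c', narrow to [5/12, 1/2)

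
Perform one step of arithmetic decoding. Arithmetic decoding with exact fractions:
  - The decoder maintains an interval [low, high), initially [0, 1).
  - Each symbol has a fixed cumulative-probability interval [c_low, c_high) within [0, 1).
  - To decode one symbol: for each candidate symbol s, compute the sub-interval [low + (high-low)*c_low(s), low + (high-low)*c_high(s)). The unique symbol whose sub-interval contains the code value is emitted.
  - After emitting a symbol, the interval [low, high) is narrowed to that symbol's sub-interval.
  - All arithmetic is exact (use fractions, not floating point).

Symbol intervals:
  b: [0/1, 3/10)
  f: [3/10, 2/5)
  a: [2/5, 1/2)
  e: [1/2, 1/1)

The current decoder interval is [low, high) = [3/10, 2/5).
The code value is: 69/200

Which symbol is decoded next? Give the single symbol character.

Interval width = high − low = 2/5 − 3/10 = 1/10
Scaled code = (code − low) / width = (69/200 − 3/10) / 1/10 = 9/20
  b: [0/1, 3/10) 
  f: [3/10, 2/5) 
  a: [2/5, 1/2) ← scaled code falls here ✓
  e: [1/2, 1/1) 

Answer: a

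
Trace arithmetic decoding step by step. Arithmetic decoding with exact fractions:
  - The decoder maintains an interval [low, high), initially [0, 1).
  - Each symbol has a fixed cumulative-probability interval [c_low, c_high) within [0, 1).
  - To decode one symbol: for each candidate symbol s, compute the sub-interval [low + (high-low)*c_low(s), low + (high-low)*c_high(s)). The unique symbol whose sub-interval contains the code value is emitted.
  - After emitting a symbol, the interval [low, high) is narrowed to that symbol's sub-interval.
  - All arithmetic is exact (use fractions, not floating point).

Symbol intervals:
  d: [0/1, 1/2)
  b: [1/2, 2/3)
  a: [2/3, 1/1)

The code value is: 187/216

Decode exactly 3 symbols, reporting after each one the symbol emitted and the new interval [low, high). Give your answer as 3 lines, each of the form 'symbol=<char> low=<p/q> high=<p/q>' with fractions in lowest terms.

Step 1: interval [0/1, 1/1), width = 1/1 - 0/1 = 1/1
  'd': [0/1 + 1/1*0/1, 0/1 + 1/1*1/2) = [0/1, 1/2)
  'b': [0/1 + 1/1*1/2, 0/1 + 1/1*2/3) = [1/2, 2/3)
  'a': [0/1 + 1/1*2/3, 0/1 + 1/1*1/1) = [2/3, 1/1) <- contains code 187/216
  emit 'a', narrow to [2/3, 1/1)
Step 2: interval [2/3, 1/1), width = 1/1 - 2/3 = 1/3
  'd': [2/3 + 1/3*0/1, 2/3 + 1/3*1/2) = [2/3, 5/6)
  'b': [2/3 + 1/3*1/2, 2/3 + 1/3*2/3) = [5/6, 8/9) <- contains code 187/216
  'a': [2/3 + 1/3*2/3, 2/3 + 1/3*1/1) = [8/9, 1/1)
  emit 'b', narrow to [5/6, 8/9)
Step 3: interval [5/6, 8/9), width = 8/9 - 5/6 = 1/18
  'd': [5/6 + 1/18*0/1, 5/6 + 1/18*1/2) = [5/6, 31/36)
  'b': [5/6 + 1/18*1/2, 5/6 + 1/18*2/3) = [31/36, 47/54) <- contains code 187/216
  'a': [5/6 + 1/18*2/3, 5/6 + 1/18*1/1) = [47/54, 8/9)
  emit 'b', narrow to [31/36, 47/54)

Answer: symbol=a low=2/3 high=1/1
symbol=b low=5/6 high=8/9
symbol=b low=31/36 high=47/54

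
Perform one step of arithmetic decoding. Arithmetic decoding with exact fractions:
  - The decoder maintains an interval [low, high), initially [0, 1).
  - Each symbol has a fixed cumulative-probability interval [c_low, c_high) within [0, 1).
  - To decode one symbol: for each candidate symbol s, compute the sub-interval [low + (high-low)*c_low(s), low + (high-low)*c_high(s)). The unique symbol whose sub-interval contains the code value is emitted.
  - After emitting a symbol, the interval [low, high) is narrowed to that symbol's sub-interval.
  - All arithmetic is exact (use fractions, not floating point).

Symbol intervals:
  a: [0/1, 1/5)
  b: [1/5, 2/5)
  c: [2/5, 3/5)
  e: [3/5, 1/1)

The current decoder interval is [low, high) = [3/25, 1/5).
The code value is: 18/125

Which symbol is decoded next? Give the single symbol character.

Answer: b

Derivation:
Interval width = high − low = 1/5 − 3/25 = 2/25
Scaled code = (code − low) / width = (18/125 − 3/25) / 2/25 = 3/10
  a: [0/1, 1/5) 
  b: [1/5, 2/5) ← scaled code falls here ✓
  c: [2/5, 3/5) 
  e: [3/5, 1/1) 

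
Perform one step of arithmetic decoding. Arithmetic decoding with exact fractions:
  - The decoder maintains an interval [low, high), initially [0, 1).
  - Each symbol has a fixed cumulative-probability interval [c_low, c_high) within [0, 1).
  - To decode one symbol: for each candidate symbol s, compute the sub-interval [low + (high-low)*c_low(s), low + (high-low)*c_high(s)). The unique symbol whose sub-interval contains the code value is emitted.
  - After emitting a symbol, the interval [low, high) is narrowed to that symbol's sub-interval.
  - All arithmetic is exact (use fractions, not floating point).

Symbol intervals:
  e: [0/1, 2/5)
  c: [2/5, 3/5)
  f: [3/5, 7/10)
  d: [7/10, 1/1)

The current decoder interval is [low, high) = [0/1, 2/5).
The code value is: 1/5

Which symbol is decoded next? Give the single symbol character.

Answer: c

Derivation:
Interval width = high − low = 2/5 − 0/1 = 2/5
Scaled code = (code − low) / width = (1/5 − 0/1) / 2/5 = 1/2
  e: [0/1, 2/5) 
  c: [2/5, 3/5) ← scaled code falls here ✓
  f: [3/5, 7/10) 
  d: [7/10, 1/1) 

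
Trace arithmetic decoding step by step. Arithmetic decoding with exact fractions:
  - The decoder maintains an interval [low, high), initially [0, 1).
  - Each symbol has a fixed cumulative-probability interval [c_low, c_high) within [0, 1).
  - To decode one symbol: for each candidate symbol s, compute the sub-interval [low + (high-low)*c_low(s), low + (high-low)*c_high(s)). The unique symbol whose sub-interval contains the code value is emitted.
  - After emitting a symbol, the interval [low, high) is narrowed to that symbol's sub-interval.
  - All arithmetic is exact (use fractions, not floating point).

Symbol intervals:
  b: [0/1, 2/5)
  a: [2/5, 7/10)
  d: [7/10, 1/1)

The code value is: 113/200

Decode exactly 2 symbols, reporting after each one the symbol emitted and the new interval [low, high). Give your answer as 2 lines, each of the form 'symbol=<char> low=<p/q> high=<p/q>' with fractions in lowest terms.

Step 1: interval [0/1, 1/1), width = 1/1 - 0/1 = 1/1
  'b': [0/1 + 1/1*0/1, 0/1 + 1/1*2/5) = [0/1, 2/5)
  'a': [0/1 + 1/1*2/5, 0/1 + 1/1*7/10) = [2/5, 7/10) <- contains code 113/200
  'd': [0/1 + 1/1*7/10, 0/1 + 1/1*1/1) = [7/10, 1/1)
  emit 'a', narrow to [2/5, 7/10)
Step 2: interval [2/5, 7/10), width = 7/10 - 2/5 = 3/10
  'b': [2/5 + 3/10*0/1, 2/5 + 3/10*2/5) = [2/5, 13/25)
  'a': [2/5 + 3/10*2/5, 2/5 + 3/10*7/10) = [13/25, 61/100) <- contains code 113/200
  'd': [2/5 + 3/10*7/10, 2/5 + 3/10*1/1) = [61/100, 7/10)
  emit 'a', narrow to [13/25, 61/100)

Answer: symbol=a low=2/5 high=7/10
symbol=a low=13/25 high=61/100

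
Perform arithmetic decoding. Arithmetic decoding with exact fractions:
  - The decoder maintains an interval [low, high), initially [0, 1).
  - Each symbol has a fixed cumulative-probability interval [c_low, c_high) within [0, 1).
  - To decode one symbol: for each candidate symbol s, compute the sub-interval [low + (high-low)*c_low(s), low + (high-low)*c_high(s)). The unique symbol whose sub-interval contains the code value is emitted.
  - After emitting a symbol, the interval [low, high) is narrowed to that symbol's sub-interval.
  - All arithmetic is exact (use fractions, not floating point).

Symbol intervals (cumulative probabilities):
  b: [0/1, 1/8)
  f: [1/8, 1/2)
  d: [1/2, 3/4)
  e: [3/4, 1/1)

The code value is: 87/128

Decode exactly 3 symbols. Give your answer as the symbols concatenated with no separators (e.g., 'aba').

Step 1: interval [0/1, 1/1), width = 1/1 - 0/1 = 1/1
  'b': [0/1 + 1/1*0/1, 0/1 + 1/1*1/8) = [0/1, 1/8)
  'f': [0/1 + 1/1*1/8, 0/1 + 1/1*1/2) = [1/8, 1/2)
  'd': [0/1 + 1/1*1/2, 0/1 + 1/1*3/4) = [1/2, 3/4) <- contains code 87/128
  'e': [0/1 + 1/1*3/4, 0/1 + 1/1*1/1) = [3/4, 1/1)
  emit 'd', narrow to [1/2, 3/4)
Step 2: interval [1/2, 3/4), width = 3/4 - 1/2 = 1/4
  'b': [1/2 + 1/4*0/1, 1/2 + 1/4*1/8) = [1/2, 17/32)
  'f': [1/2 + 1/4*1/8, 1/2 + 1/4*1/2) = [17/32, 5/8)
  'd': [1/2 + 1/4*1/2, 1/2 + 1/4*3/4) = [5/8, 11/16) <- contains code 87/128
  'e': [1/2 + 1/4*3/4, 1/2 + 1/4*1/1) = [11/16, 3/4)
  emit 'd', narrow to [5/8, 11/16)
Step 3: interval [5/8, 11/16), width = 11/16 - 5/8 = 1/16
  'b': [5/8 + 1/16*0/1, 5/8 + 1/16*1/8) = [5/8, 81/128)
  'f': [5/8 + 1/16*1/8, 5/8 + 1/16*1/2) = [81/128, 21/32)
  'd': [5/8 + 1/16*1/2, 5/8 + 1/16*3/4) = [21/32, 43/64)
  'e': [5/8 + 1/16*3/4, 5/8 + 1/16*1/1) = [43/64, 11/16) <- contains code 87/128
  emit 'e', narrow to [43/64, 11/16)

Answer: dde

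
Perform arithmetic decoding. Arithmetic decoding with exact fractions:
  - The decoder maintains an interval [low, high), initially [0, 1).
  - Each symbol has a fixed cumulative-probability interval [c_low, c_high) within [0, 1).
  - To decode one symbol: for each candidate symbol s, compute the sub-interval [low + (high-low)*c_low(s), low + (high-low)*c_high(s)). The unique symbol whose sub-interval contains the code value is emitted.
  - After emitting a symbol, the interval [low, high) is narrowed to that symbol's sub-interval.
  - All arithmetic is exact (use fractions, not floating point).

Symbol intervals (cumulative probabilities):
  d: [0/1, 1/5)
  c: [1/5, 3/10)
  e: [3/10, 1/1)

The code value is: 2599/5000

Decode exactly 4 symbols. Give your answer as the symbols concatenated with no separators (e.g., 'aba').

Step 1: interval [0/1, 1/1), width = 1/1 - 0/1 = 1/1
  'd': [0/1 + 1/1*0/1, 0/1 + 1/1*1/5) = [0/1, 1/5)
  'c': [0/1 + 1/1*1/5, 0/1 + 1/1*3/10) = [1/5, 3/10)
  'e': [0/1 + 1/1*3/10, 0/1 + 1/1*1/1) = [3/10, 1/1) <- contains code 2599/5000
  emit 'e', narrow to [3/10, 1/1)
Step 2: interval [3/10, 1/1), width = 1/1 - 3/10 = 7/10
  'd': [3/10 + 7/10*0/1, 3/10 + 7/10*1/5) = [3/10, 11/25)
  'c': [3/10 + 7/10*1/5, 3/10 + 7/10*3/10) = [11/25, 51/100)
  'e': [3/10 + 7/10*3/10, 3/10 + 7/10*1/1) = [51/100, 1/1) <- contains code 2599/5000
  emit 'e', narrow to [51/100, 1/1)
Step 3: interval [51/100, 1/1), width = 1/1 - 51/100 = 49/100
  'd': [51/100 + 49/100*0/1, 51/100 + 49/100*1/5) = [51/100, 76/125) <- contains code 2599/5000
  'c': [51/100 + 49/100*1/5, 51/100 + 49/100*3/10) = [76/125, 657/1000)
  'e': [51/100 + 49/100*3/10, 51/100 + 49/100*1/1) = [657/1000, 1/1)
  emit 'd', narrow to [51/100, 76/125)
Step 4: interval [51/100, 76/125), width = 76/125 - 51/100 = 49/500
  'd': [51/100 + 49/500*0/1, 51/100 + 49/500*1/5) = [51/100, 331/625) <- contains code 2599/5000
  'c': [51/100 + 49/500*1/5, 51/100 + 49/500*3/10) = [331/625, 2697/5000)
  'e': [51/100 + 49/500*3/10, 51/100 + 49/500*1/1) = [2697/5000, 76/125)
  emit 'd', narrow to [51/100, 331/625)

Answer: eedd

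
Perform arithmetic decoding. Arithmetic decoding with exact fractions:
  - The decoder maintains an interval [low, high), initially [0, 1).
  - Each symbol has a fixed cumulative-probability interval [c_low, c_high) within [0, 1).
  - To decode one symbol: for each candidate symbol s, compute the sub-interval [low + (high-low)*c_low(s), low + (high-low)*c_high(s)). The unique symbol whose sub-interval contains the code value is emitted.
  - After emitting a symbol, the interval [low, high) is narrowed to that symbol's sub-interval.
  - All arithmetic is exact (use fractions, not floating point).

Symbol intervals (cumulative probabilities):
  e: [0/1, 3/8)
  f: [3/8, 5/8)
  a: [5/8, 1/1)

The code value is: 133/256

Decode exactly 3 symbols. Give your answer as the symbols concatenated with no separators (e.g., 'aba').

Step 1: interval [0/1, 1/1), width = 1/1 - 0/1 = 1/1
  'e': [0/1 + 1/1*0/1, 0/1 + 1/1*3/8) = [0/1, 3/8)
  'f': [0/1 + 1/1*3/8, 0/1 + 1/1*5/8) = [3/8, 5/8) <- contains code 133/256
  'a': [0/1 + 1/1*5/8, 0/1 + 1/1*1/1) = [5/8, 1/1)
  emit 'f', narrow to [3/8, 5/8)
Step 2: interval [3/8, 5/8), width = 5/8 - 3/8 = 1/4
  'e': [3/8 + 1/4*0/1, 3/8 + 1/4*3/8) = [3/8, 15/32)
  'f': [3/8 + 1/4*3/8, 3/8 + 1/4*5/8) = [15/32, 17/32) <- contains code 133/256
  'a': [3/8 + 1/4*5/8, 3/8 + 1/4*1/1) = [17/32, 5/8)
  emit 'f', narrow to [15/32, 17/32)
Step 3: interval [15/32, 17/32), width = 17/32 - 15/32 = 1/16
  'e': [15/32 + 1/16*0/1, 15/32 + 1/16*3/8) = [15/32, 63/128)
  'f': [15/32 + 1/16*3/8, 15/32 + 1/16*5/8) = [63/128, 65/128)
  'a': [15/32 + 1/16*5/8, 15/32 + 1/16*1/1) = [65/128, 17/32) <- contains code 133/256
  emit 'a', narrow to [65/128, 17/32)

Answer: ffa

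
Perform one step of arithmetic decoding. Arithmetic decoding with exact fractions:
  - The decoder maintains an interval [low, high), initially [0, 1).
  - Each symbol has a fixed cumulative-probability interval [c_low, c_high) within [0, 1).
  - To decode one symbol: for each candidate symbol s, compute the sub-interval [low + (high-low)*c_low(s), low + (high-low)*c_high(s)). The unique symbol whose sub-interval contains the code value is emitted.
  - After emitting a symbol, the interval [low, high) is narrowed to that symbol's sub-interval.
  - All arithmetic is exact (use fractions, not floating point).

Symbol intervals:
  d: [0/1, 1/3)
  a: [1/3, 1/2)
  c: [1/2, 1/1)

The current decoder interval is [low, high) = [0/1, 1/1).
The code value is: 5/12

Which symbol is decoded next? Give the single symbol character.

Interval width = high − low = 1/1 − 0/1 = 1/1
Scaled code = (code − low) / width = (5/12 − 0/1) / 1/1 = 5/12
  d: [0/1, 1/3) 
  a: [1/3, 1/2) ← scaled code falls here ✓
  c: [1/2, 1/1) 

Answer: a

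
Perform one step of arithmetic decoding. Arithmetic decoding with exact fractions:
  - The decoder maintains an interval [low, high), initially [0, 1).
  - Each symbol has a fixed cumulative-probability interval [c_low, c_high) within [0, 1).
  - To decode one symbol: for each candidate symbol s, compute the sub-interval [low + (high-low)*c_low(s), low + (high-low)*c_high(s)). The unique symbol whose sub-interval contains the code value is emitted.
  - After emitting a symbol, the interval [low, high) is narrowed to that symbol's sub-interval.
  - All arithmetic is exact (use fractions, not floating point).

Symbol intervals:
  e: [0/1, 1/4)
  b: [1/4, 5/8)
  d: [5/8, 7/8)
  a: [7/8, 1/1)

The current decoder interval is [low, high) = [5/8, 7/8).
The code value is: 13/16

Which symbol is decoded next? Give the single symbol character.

Interval width = high − low = 7/8 − 5/8 = 1/4
Scaled code = (code − low) / width = (13/16 − 5/8) / 1/4 = 3/4
  e: [0/1, 1/4) 
  b: [1/4, 5/8) 
  d: [5/8, 7/8) ← scaled code falls here ✓
  a: [7/8, 1/1) 

Answer: d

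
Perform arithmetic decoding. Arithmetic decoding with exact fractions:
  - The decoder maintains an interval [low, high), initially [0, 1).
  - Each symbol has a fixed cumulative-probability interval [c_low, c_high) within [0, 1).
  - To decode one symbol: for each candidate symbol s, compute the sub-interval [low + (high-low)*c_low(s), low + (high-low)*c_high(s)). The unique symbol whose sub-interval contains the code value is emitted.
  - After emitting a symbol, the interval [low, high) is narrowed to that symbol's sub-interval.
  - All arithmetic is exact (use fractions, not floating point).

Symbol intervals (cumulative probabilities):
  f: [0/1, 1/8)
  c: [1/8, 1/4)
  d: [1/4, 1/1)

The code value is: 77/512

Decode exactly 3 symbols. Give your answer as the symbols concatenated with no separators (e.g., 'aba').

Answer: ccd

Derivation:
Step 1: interval [0/1, 1/1), width = 1/1 - 0/1 = 1/1
  'f': [0/1 + 1/1*0/1, 0/1 + 1/1*1/8) = [0/1, 1/8)
  'c': [0/1 + 1/1*1/8, 0/1 + 1/1*1/4) = [1/8, 1/4) <- contains code 77/512
  'd': [0/1 + 1/1*1/4, 0/1 + 1/1*1/1) = [1/4, 1/1)
  emit 'c', narrow to [1/8, 1/4)
Step 2: interval [1/8, 1/4), width = 1/4 - 1/8 = 1/8
  'f': [1/8 + 1/8*0/1, 1/8 + 1/8*1/8) = [1/8, 9/64)
  'c': [1/8 + 1/8*1/8, 1/8 + 1/8*1/4) = [9/64, 5/32) <- contains code 77/512
  'd': [1/8 + 1/8*1/4, 1/8 + 1/8*1/1) = [5/32, 1/4)
  emit 'c', narrow to [9/64, 5/32)
Step 3: interval [9/64, 5/32), width = 5/32 - 9/64 = 1/64
  'f': [9/64 + 1/64*0/1, 9/64 + 1/64*1/8) = [9/64, 73/512)
  'c': [9/64 + 1/64*1/8, 9/64 + 1/64*1/4) = [73/512, 37/256)
  'd': [9/64 + 1/64*1/4, 9/64 + 1/64*1/1) = [37/256, 5/32) <- contains code 77/512
  emit 'd', narrow to [37/256, 5/32)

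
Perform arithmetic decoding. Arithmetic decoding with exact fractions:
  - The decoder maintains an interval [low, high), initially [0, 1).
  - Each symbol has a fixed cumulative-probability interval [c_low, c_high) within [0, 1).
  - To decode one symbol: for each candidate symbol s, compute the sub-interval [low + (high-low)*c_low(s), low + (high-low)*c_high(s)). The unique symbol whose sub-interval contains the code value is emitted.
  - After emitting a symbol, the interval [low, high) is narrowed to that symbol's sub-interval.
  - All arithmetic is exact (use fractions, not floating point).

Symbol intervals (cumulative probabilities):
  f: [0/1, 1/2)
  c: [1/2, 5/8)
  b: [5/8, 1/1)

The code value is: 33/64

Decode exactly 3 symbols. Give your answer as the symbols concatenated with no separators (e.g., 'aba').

Step 1: interval [0/1, 1/1), width = 1/1 - 0/1 = 1/1
  'f': [0/1 + 1/1*0/1, 0/1 + 1/1*1/2) = [0/1, 1/2)
  'c': [0/1 + 1/1*1/2, 0/1 + 1/1*5/8) = [1/2, 5/8) <- contains code 33/64
  'b': [0/1 + 1/1*5/8, 0/1 + 1/1*1/1) = [5/8, 1/1)
  emit 'c', narrow to [1/2, 5/8)
Step 2: interval [1/2, 5/8), width = 5/8 - 1/2 = 1/8
  'f': [1/2 + 1/8*0/1, 1/2 + 1/8*1/2) = [1/2, 9/16) <- contains code 33/64
  'c': [1/2 + 1/8*1/2, 1/2 + 1/8*5/8) = [9/16, 37/64)
  'b': [1/2 + 1/8*5/8, 1/2 + 1/8*1/1) = [37/64, 5/8)
  emit 'f', narrow to [1/2, 9/16)
Step 3: interval [1/2, 9/16), width = 9/16 - 1/2 = 1/16
  'f': [1/2 + 1/16*0/1, 1/2 + 1/16*1/2) = [1/2, 17/32) <- contains code 33/64
  'c': [1/2 + 1/16*1/2, 1/2 + 1/16*5/8) = [17/32, 69/128)
  'b': [1/2 + 1/16*5/8, 1/2 + 1/16*1/1) = [69/128, 9/16)
  emit 'f', narrow to [1/2, 17/32)

Answer: cff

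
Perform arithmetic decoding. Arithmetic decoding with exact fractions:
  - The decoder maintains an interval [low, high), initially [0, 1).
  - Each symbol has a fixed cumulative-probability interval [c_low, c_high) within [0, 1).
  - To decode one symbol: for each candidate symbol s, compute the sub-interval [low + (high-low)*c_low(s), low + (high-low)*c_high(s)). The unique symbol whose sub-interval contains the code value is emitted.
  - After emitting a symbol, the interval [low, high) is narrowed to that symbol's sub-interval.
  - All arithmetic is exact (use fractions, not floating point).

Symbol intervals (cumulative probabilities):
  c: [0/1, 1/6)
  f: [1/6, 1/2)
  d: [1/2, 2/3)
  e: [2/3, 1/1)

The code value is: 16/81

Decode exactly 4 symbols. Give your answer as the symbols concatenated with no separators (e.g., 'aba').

Step 1: interval [0/1, 1/1), width = 1/1 - 0/1 = 1/1
  'c': [0/1 + 1/1*0/1, 0/1 + 1/1*1/6) = [0/1, 1/6)
  'f': [0/1 + 1/1*1/6, 0/1 + 1/1*1/2) = [1/6, 1/2) <- contains code 16/81
  'd': [0/1 + 1/1*1/2, 0/1 + 1/1*2/3) = [1/2, 2/3)
  'e': [0/1 + 1/1*2/3, 0/1 + 1/1*1/1) = [2/3, 1/1)
  emit 'f', narrow to [1/6, 1/2)
Step 2: interval [1/6, 1/2), width = 1/2 - 1/6 = 1/3
  'c': [1/6 + 1/3*0/1, 1/6 + 1/3*1/6) = [1/6, 2/9) <- contains code 16/81
  'f': [1/6 + 1/3*1/6, 1/6 + 1/3*1/2) = [2/9, 1/3)
  'd': [1/6 + 1/3*1/2, 1/6 + 1/3*2/3) = [1/3, 7/18)
  'e': [1/6 + 1/3*2/3, 1/6 + 1/3*1/1) = [7/18, 1/2)
  emit 'c', narrow to [1/6, 2/9)
Step 3: interval [1/6, 2/9), width = 2/9 - 1/6 = 1/18
  'c': [1/6 + 1/18*0/1, 1/6 + 1/18*1/6) = [1/6, 19/108)
  'f': [1/6 + 1/18*1/6, 1/6 + 1/18*1/2) = [19/108, 7/36)
  'd': [1/6 + 1/18*1/2, 1/6 + 1/18*2/3) = [7/36, 11/54) <- contains code 16/81
  'e': [1/6 + 1/18*2/3, 1/6 + 1/18*1/1) = [11/54, 2/9)
  emit 'd', narrow to [7/36, 11/54)
Step 4: interval [7/36, 11/54), width = 11/54 - 7/36 = 1/108
  'c': [7/36 + 1/108*0/1, 7/36 + 1/108*1/6) = [7/36, 127/648)
  'f': [7/36 + 1/108*1/6, 7/36 + 1/108*1/2) = [127/648, 43/216) <- contains code 16/81
  'd': [7/36 + 1/108*1/2, 7/36 + 1/108*2/3) = [43/216, 65/324)
  'e': [7/36 + 1/108*2/3, 7/36 + 1/108*1/1) = [65/324, 11/54)
  emit 'f', narrow to [127/648, 43/216)

Answer: fcdf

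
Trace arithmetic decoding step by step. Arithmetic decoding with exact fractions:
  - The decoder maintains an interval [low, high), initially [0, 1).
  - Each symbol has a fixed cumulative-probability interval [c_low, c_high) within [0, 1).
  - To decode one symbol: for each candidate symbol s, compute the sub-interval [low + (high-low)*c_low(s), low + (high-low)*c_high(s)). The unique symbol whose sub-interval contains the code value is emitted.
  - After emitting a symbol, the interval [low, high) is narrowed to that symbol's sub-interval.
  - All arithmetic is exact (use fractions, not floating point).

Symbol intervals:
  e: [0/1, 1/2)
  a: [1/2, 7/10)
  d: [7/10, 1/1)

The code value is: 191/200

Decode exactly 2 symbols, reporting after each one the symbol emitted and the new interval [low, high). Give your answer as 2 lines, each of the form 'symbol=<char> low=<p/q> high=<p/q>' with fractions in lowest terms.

Step 1: interval [0/1, 1/1), width = 1/1 - 0/1 = 1/1
  'e': [0/1 + 1/1*0/1, 0/1 + 1/1*1/2) = [0/1, 1/2)
  'a': [0/1 + 1/1*1/2, 0/1 + 1/1*7/10) = [1/2, 7/10)
  'd': [0/1 + 1/1*7/10, 0/1 + 1/1*1/1) = [7/10, 1/1) <- contains code 191/200
  emit 'd', narrow to [7/10, 1/1)
Step 2: interval [7/10, 1/1), width = 1/1 - 7/10 = 3/10
  'e': [7/10 + 3/10*0/1, 7/10 + 3/10*1/2) = [7/10, 17/20)
  'a': [7/10 + 3/10*1/2, 7/10 + 3/10*7/10) = [17/20, 91/100)
  'd': [7/10 + 3/10*7/10, 7/10 + 3/10*1/1) = [91/100, 1/1) <- contains code 191/200
  emit 'd', narrow to [91/100, 1/1)

Answer: symbol=d low=7/10 high=1/1
symbol=d low=91/100 high=1/1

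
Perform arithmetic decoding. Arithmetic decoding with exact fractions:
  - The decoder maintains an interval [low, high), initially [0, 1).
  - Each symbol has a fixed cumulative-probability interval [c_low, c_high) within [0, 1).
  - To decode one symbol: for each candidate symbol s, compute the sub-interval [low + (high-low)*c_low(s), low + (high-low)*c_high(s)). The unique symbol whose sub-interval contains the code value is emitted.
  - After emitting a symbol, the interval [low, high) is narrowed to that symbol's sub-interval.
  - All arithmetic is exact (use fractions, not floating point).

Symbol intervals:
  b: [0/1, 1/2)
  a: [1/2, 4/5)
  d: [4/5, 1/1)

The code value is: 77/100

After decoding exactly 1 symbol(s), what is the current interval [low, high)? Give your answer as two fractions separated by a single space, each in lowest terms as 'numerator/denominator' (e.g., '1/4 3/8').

Step 1: interval [0/1, 1/1), width = 1/1 - 0/1 = 1/1
  'b': [0/1 + 1/1*0/1, 0/1 + 1/1*1/2) = [0/1, 1/2)
  'a': [0/1 + 1/1*1/2, 0/1 + 1/1*4/5) = [1/2, 4/5) <- contains code 77/100
  'd': [0/1 + 1/1*4/5, 0/1 + 1/1*1/1) = [4/5, 1/1)
  emit 'a', narrow to [1/2, 4/5)

Answer: 1/2 4/5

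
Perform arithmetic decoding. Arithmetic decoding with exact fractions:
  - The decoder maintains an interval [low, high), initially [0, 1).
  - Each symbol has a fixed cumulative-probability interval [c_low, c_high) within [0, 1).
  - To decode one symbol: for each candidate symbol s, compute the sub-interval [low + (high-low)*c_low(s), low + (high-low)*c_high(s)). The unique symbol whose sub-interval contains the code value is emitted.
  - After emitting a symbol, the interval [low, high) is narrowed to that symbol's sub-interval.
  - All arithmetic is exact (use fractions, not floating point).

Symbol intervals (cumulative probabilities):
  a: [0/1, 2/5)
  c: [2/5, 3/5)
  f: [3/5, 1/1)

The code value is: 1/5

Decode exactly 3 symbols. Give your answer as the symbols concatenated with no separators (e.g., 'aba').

Step 1: interval [0/1, 1/1), width = 1/1 - 0/1 = 1/1
  'a': [0/1 + 1/1*0/1, 0/1 + 1/1*2/5) = [0/1, 2/5) <- contains code 1/5
  'c': [0/1 + 1/1*2/5, 0/1 + 1/1*3/5) = [2/5, 3/5)
  'f': [0/1 + 1/1*3/5, 0/1 + 1/1*1/1) = [3/5, 1/1)
  emit 'a', narrow to [0/1, 2/5)
Step 2: interval [0/1, 2/5), width = 2/5 - 0/1 = 2/5
  'a': [0/1 + 2/5*0/1, 0/1 + 2/5*2/5) = [0/1, 4/25)
  'c': [0/1 + 2/5*2/5, 0/1 + 2/5*3/5) = [4/25, 6/25) <- contains code 1/5
  'f': [0/1 + 2/5*3/5, 0/1 + 2/5*1/1) = [6/25, 2/5)
  emit 'c', narrow to [4/25, 6/25)
Step 3: interval [4/25, 6/25), width = 6/25 - 4/25 = 2/25
  'a': [4/25 + 2/25*0/1, 4/25 + 2/25*2/5) = [4/25, 24/125)
  'c': [4/25 + 2/25*2/5, 4/25 + 2/25*3/5) = [24/125, 26/125) <- contains code 1/5
  'f': [4/25 + 2/25*3/5, 4/25 + 2/25*1/1) = [26/125, 6/25)
  emit 'c', narrow to [24/125, 26/125)

Answer: acc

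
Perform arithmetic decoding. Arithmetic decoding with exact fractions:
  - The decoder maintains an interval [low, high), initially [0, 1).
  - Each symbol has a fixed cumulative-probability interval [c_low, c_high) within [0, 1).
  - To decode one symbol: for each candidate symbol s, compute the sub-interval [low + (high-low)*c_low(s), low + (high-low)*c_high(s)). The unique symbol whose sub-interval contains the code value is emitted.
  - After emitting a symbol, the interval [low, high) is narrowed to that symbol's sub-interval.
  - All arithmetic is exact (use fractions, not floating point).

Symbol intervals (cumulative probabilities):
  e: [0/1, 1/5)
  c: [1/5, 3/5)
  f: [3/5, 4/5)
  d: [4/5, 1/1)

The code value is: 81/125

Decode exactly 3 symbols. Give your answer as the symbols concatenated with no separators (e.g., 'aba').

Answer: fce

Derivation:
Step 1: interval [0/1, 1/1), width = 1/1 - 0/1 = 1/1
  'e': [0/1 + 1/1*0/1, 0/1 + 1/1*1/5) = [0/1, 1/5)
  'c': [0/1 + 1/1*1/5, 0/1 + 1/1*3/5) = [1/5, 3/5)
  'f': [0/1 + 1/1*3/5, 0/1 + 1/1*4/5) = [3/5, 4/5) <- contains code 81/125
  'd': [0/1 + 1/1*4/5, 0/1 + 1/1*1/1) = [4/5, 1/1)
  emit 'f', narrow to [3/5, 4/5)
Step 2: interval [3/5, 4/5), width = 4/5 - 3/5 = 1/5
  'e': [3/5 + 1/5*0/1, 3/5 + 1/5*1/5) = [3/5, 16/25)
  'c': [3/5 + 1/5*1/5, 3/5 + 1/5*3/5) = [16/25, 18/25) <- contains code 81/125
  'f': [3/5 + 1/5*3/5, 3/5 + 1/5*4/5) = [18/25, 19/25)
  'd': [3/5 + 1/5*4/5, 3/5 + 1/5*1/1) = [19/25, 4/5)
  emit 'c', narrow to [16/25, 18/25)
Step 3: interval [16/25, 18/25), width = 18/25 - 16/25 = 2/25
  'e': [16/25 + 2/25*0/1, 16/25 + 2/25*1/5) = [16/25, 82/125) <- contains code 81/125
  'c': [16/25 + 2/25*1/5, 16/25 + 2/25*3/5) = [82/125, 86/125)
  'f': [16/25 + 2/25*3/5, 16/25 + 2/25*4/5) = [86/125, 88/125)
  'd': [16/25 + 2/25*4/5, 16/25 + 2/25*1/1) = [88/125, 18/25)
  emit 'e', narrow to [16/25, 82/125)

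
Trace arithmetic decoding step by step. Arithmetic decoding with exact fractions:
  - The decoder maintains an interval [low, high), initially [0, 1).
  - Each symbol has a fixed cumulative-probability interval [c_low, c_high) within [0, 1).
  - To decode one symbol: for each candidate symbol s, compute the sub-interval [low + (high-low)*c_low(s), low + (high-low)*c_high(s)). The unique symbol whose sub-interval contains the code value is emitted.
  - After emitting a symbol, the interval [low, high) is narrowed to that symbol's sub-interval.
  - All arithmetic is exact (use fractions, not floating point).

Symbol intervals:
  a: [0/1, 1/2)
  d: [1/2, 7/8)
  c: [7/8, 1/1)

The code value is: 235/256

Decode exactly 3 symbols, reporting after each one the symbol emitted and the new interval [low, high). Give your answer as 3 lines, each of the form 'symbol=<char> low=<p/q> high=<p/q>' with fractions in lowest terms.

Answer: symbol=c low=7/8 high=1/1
symbol=a low=7/8 high=15/16
symbol=d low=29/32 high=119/128

Derivation:
Step 1: interval [0/1, 1/1), width = 1/1 - 0/1 = 1/1
  'a': [0/1 + 1/1*0/1, 0/1 + 1/1*1/2) = [0/1, 1/2)
  'd': [0/1 + 1/1*1/2, 0/1 + 1/1*7/8) = [1/2, 7/8)
  'c': [0/1 + 1/1*7/8, 0/1 + 1/1*1/1) = [7/8, 1/1) <- contains code 235/256
  emit 'c', narrow to [7/8, 1/1)
Step 2: interval [7/8, 1/1), width = 1/1 - 7/8 = 1/8
  'a': [7/8 + 1/8*0/1, 7/8 + 1/8*1/2) = [7/8, 15/16) <- contains code 235/256
  'd': [7/8 + 1/8*1/2, 7/8 + 1/8*7/8) = [15/16, 63/64)
  'c': [7/8 + 1/8*7/8, 7/8 + 1/8*1/1) = [63/64, 1/1)
  emit 'a', narrow to [7/8, 15/16)
Step 3: interval [7/8, 15/16), width = 15/16 - 7/8 = 1/16
  'a': [7/8 + 1/16*0/1, 7/8 + 1/16*1/2) = [7/8, 29/32)
  'd': [7/8 + 1/16*1/2, 7/8 + 1/16*7/8) = [29/32, 119/128) <- contains code 235/256
  'c': [7/8 + 1/16*7/8, 7/8 + 1/16*1/1) = [119/128, 15/16)
  emit 'd', narrow to [29/32, 119/128)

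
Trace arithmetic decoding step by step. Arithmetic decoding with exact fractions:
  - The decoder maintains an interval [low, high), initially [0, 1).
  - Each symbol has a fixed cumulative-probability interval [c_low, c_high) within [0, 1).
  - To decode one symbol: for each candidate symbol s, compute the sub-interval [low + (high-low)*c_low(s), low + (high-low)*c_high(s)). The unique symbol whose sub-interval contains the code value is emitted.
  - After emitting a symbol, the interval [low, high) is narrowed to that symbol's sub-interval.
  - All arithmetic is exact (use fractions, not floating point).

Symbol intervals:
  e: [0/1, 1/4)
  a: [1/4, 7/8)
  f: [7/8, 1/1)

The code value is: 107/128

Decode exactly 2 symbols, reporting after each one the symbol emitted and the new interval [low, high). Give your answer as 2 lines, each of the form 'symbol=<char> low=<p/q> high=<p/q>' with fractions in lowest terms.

Answer: symbol=a low=1/4 high=7/8
symbol=f low=51/64 high=7/8

Derivation:
Step 1: interval [0/1, 1/1), width = 1/1 - 0/1 = 1/1
  'e': [0/1 + 1/1*0/1, 0/1 + 1/1*1/4) = [0/1, 1/4)
  'a': [0/1 + 1/1*1/4, 0/1 + 1/1*7/8) = [1/4, 7/8) <- contains code 107/128
  'f': [0/1 + 1/1*7/8, 0/1 + 1/1*1/1) = [7/8, 1/1)
  emit 'a', narrow to [1/4, 7/8)
Step 2: interval [1/4, 7/8), width = 7/8 - 1/4 = 5/8
  'e': [1/4 + 5/8*0/1, 1/4 + 5/8*1/4) = [1/4, 13/32)
  'a': [1/4 + 5/8*1/4, 1/4 + 5/8*7/8) = [13/32, 51/64)
  'f': [1/4 + 5/8*7/8, 1/4 + 5/8*1/1) = [51/64, 7/8) <- contains code 107/128
  emit 'f', narrow to [51/64, 7/8)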